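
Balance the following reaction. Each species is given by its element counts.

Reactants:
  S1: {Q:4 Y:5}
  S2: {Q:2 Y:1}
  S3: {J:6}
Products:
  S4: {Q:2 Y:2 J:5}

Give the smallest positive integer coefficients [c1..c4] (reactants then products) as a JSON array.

Q: 2·4+2·2+5·0 = 12 | 6·2 = 12
Y: 2·5+2·1+5·0 = 12 | 6·2 = 12
J: 2·0+2·0+5·6 = 30 | 6·5 = 30
gcd(2,2,5,6) = 1

Coefficients: [2, 2, 5, 6]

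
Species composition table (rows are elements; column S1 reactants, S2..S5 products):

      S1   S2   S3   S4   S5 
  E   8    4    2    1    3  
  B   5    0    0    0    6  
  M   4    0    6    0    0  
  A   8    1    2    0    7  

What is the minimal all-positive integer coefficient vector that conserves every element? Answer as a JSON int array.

Coefficients: [6, 5, 4, 5, 5]

E: 6·8 = 48 | 5·4+4·2+5·1+5·3 = 48
B: 6·5 = 30 | 5·0+4·0+5·0+5·6 = 30
M: 6·4 = 24 | 5·0+4·6+5·0+5·0 = 24
A: 6·8 = 48 | 5·1+4·2+5·0+5·7 = 48
gcd(6,5,4,5,5) = 1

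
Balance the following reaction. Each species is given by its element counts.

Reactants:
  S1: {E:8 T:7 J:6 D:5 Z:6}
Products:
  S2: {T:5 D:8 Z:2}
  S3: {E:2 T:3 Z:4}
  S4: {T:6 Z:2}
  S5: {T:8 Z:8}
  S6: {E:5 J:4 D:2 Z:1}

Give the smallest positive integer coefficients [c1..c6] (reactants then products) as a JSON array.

Coefficients: [4, 1, 1, 2, 1, 6]

E: 4·8 = 32 | 1·0+1·2+2·0+1·0+6·5 = 32
T: 4·7 = 28 | 1·5+1·3+2·6+1·8+6·0 = 28
J: 4·6 = 24 | 1·0+1·0+2·0+1·0+6·4 = 24
D: 4·5 = 20 | 1·8+1·0+2·0+1·0+6·2 = 20
Z: 4·6 = 24 | 1·2+1·4+2·2+1·8+6·1 = 24
gcd(4,1,1,2,1,6) = 1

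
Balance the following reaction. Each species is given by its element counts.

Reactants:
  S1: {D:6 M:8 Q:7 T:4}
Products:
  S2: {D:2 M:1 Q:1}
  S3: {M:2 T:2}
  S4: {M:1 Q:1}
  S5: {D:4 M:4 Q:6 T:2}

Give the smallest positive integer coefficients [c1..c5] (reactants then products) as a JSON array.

D: 4·6 = 24 | 6·2+5·0+4·0+3·4 = 24
M: 4·8 = 32 | 6·1+5·2+4·1+3·4 = 32
Q: 4·7 = 28 | 6·1+5·0+4·1+3·6 = 28
T: 4·4 = 16 | 6·0+5·2+4·0+3·2 = 16
gcd(4,6,5,4,3) = 1

Coefficients: [4, 6, 5, 4, 3]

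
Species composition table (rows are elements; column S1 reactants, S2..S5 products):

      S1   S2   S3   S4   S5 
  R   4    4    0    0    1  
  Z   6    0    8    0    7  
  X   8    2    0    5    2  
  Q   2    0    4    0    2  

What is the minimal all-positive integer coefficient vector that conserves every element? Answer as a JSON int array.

Coefficients: [6, 5, 1, 6, 4]

R: 6·4 = 24 | 5·4+1·0+6·0+4·1 = 24
Z: 6·6 = 36 | 5·0+1·8+6·0+4·7 = 36
X: 6·8 = 48 | 5·2+1·0+6·5+4·2 = 48
Q: 6·2 = 12 | 5·0+1·4+6·0+4·2 = 12
gcd(6,5,1,6,4) = 1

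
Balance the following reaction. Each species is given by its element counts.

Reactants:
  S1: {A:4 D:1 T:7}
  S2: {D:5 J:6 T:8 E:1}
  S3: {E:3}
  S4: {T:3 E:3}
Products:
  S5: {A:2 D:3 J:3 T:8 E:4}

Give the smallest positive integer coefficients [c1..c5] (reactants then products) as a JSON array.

Coefficients: [3, 3, 6, 1, 6]

A: 3·4+3·0+6·0+1·0 = 12 | 6·2 = 12
D: 3·1+3·5+6·0+1·0 = 18 | 6·3 = 18
J: 3·0+3·6+6·0+1·0 = 18 | 6·3 = 18
T: 3·7+3·8+6·0+1·3 = 48 | 6·8 = 48
E: 3·0+3·1+6·3+1·3 = 24 | 6·4 = 24
gcd(3,3,6,1,6) = 1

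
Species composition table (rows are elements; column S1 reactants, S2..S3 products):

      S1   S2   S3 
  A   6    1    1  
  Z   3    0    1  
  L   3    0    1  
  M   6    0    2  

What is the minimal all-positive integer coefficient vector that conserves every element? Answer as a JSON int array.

Coefficients: [1, 3, 3]

A: 1·6 = 6 | 3·1+3·1 = 6
Z: 1·3 = 3 | 3·0+3·1 = 3
L: 1·3 = 3 | 3·0+3·1 = 3
M: 1·6 = 6 | 3·0+3·2 = 6
gcd(1,3,3) = 1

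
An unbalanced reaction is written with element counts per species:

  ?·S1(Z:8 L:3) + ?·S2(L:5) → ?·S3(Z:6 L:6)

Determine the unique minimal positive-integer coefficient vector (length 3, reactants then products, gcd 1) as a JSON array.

Coefficients: [3, 3, 4]

Z: 3·8+3·0 = 24 | 4·6 = 24
L: 3·3+3·5 = 24 | 4·6 = 24
gcd(3,3,4) = 1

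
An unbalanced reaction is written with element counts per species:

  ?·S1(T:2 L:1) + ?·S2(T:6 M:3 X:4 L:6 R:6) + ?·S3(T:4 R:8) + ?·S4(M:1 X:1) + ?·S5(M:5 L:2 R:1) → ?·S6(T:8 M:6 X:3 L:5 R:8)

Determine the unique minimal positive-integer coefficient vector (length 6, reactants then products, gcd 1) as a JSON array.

Coefficients: [5, 1, 2, 5, 2, 3]

T: 5·2+1·6+2·4+5·0+2·0 = 24 | 3·8 = 24
M: 5·0+1·3+2·0+5·1+2·5 = 18 | 3·6 = 18
X: 5·0+1·4+2·0+5·1+2·0 = 9 | 3·3 = 9
L: 5·1+1·6+2·0+5·0+2·2 = 15 | 3·5 = 15
R: 5·0+1·6+2·8+5·0+2·1 = 24 | 3·8 = 24
gcd(5,1,2,5,2,3) = 1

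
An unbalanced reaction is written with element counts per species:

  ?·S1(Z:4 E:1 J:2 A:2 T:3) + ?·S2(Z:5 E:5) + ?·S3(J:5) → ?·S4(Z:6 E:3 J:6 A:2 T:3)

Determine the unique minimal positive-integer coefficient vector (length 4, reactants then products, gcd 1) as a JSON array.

Z: 5·4+2·5+4·0 = 30 | 5·6 = 30
E: 5·1+2·5+4·0 = 15 | 5·3 = 15
J: 5·2+2·0+4·5 = 30 | 5·6 = 30
A: 5·2+2·0+4·0 = 10 | 5·2 = 10
T: 5·3+2·0+4·0 = 15 | 5·3 = 15
gcd(5,2,4,5) = 1

Coefficients: [5, 2, 4, 5]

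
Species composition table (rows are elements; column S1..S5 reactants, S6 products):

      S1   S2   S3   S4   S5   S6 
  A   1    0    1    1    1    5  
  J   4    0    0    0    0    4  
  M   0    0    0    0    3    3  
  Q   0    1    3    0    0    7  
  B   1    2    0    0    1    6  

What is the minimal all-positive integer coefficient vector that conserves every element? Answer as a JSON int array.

Coefficients: [3, 6, 5, 4, 3, 3]

A: 3·1+6·0+5·1+4·1+3·1 = 15 | 3·5 = 15
J: 3·4+6·0+5·0+4·0+3·0 = 12 | 3·4 = 12
M: 3·0+6·0+5·0+4·0+3·3 = 9 | 3·3 = 9
Q: 3·0+6·1+5·3+4·0+3·0 = 21 | 3·7 = 21
B: 3·1+6·2+5·0+4·0+3·1 = 18 | 3·6 = 18
gcd(3,6,5,4,3,3) = 1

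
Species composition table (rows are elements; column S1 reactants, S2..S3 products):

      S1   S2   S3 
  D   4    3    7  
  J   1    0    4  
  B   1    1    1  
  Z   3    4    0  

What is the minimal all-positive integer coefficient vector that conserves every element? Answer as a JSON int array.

Coefficients: [4, 3, 1]

D: 4·4 = 16 | 3·3+1·7 = 16
J: 4·1 = 4 | 3·0+1·4 = 4
B: 4·1 = 4 | 3·1+1·1 = 4
Z: 4·3 = 12 | 3·4+1·0 = 12
gcd(4,3,1) = 1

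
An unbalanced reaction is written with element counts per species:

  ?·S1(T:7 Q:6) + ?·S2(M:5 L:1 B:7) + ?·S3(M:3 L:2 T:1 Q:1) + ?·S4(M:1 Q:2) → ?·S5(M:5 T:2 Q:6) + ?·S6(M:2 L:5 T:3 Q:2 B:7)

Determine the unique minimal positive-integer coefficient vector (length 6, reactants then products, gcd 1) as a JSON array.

M: 1·0+1·5+2·3+6·1 = 17 | 3·5+1·2 = 17
L: 1·0+1·1+2·2+6·0 = 5 | 3·0+1·5 = 5
T: 1·7+1·0+2·1+6·0 = 9 | 3·2+1·3 = 9
Q: 1·6+1·0+2·1+6·2 = 20 | 3·6+1·2 = 20
B: 1·0+1·7+2·0+6·0 = 7 | 3·0+1·7 = 7
gcd(1,1,2,6,3,1) = 1

Coefficients: [1, 1, 2, 6, 3, 1]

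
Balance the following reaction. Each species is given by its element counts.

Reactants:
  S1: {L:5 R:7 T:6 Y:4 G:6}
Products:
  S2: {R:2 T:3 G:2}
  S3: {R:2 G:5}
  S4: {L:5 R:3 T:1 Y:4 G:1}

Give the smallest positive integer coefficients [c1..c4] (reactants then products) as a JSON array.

L: 3·5 = 15 | 5·0+1·0+3·5 = 15
R: 3·7 = 21 | 5·2+1·2+3·3 = 21
T: 3·6 = 18 | 5·3+1·0+3·1 = 18
Y: 3·4 = 12 | 5·0+1·0+3·4 = 12
G: 3·6 = 18 | 5·2+1·5+3·1 = 18
gcd(3,5,1,3) = 1

Coefficients: [3, 5, 1, 3]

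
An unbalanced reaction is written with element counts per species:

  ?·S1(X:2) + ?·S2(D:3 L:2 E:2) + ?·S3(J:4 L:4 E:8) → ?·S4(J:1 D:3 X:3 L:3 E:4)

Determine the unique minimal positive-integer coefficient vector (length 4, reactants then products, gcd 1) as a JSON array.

J: 6·0+4·0+1·4 = 4 | 4·1 = 4
D: 6·0+4·3+1·0 = 12 | 4·3 = 12
X: 6·2+4·0+1·0 = 12 | 4·3 = 12
L: 6·0+4·2+1·4 = 12 | 4·3 = 12
E: 6·0+4·2+1·8 = 16 | 4·4 = 16
gcd(6,4,1,4) = 1

Coefficients: [6, 4, 1, 4]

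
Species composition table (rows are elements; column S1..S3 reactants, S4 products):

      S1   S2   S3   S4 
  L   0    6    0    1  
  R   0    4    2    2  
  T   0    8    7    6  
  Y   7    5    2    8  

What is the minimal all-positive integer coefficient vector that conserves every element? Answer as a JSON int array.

L: 5·0+1·6+4·0 = 6 | 6·1 = 6
R: 5·0+1·4+4·2 = 12 | 6·2 = 12
T: 5·0+1·8+4·7 = 36 | 6·6 = 36
Y: 5·7+1·5+4·2 = 48 | 6·8 = 48
gcd(5,1,4,6) = 1

Coefficients: [5, 1, 4, 6]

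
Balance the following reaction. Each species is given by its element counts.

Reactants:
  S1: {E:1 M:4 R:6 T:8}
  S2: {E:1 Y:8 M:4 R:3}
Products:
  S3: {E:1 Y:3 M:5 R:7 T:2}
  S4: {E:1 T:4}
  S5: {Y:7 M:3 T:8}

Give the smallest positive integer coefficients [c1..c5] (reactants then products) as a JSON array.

E: 5·1+4·1 = 9 | 6·1+3·1+2·0 = 9
Y: 5·0+4·8 = 32 | 6·3+3·0+2·7 = 32
M: 5·4+4·4 = 36 | 6·5+3·0+2·3 = 36
R: 5·6+4·3 = 42 | 6·7+3·0+2·0 = 42
T: 5·8+4·0 = 40 | 6·2+3·4+2·8 = 40
gcd(5,4,6,3,2) = 1

Coefficients: [5, 4, 6, 3, 2]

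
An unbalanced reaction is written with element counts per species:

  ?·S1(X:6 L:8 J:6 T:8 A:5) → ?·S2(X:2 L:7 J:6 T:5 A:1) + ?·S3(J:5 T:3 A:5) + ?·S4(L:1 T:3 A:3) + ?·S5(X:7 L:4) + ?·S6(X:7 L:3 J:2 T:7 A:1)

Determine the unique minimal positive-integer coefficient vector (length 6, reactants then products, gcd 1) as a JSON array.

X: 6·6 = 36 | 4·2+2·0+5·0+3·7+1·7 = 36
L: 6·8 = 48 | 4·7+2·0+5·1+3·4+1·3 = 48
J: 6·6 = 36 | 4·6+2·5+5·0+3·0+1·2 = 36
T: 6·8 = 48 | 4·5+2·3+5·3+3·0+1·7 = 48
A: 6·5 = 30 | 4·1+2·5+5·3+3·0+1·1 = 30
gcd(6,4,2,5,3,1) = 1

Coefficients: [6, 4, 2, 5, 3, 1]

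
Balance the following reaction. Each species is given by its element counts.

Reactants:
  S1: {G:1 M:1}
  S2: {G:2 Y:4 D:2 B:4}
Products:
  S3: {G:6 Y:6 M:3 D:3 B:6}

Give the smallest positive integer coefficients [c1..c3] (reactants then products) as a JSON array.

Coefficients: [6, 3, 2]

G: 6·1+3·2 = 12 | 2·6 = 12
Y: 6·0+3·4 = 12 | 2·6 = 12
M: 6·1+3·0 = 6 | 2·3 = 6
D: 6·0+3·2 = 6 | 2·3 = 6
B: 6·0+3·4 = 12 | 2·6 = 12
gcd(6,3,2) = 1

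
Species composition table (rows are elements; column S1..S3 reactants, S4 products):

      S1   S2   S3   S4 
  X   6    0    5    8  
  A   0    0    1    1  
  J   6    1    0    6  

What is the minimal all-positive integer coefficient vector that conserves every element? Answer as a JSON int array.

X: 1·6+6·0+2·5 = 16 | 2·8 = 16
A: 1·0+6·0+2·1 = 2 | 2·1 = 2
J: 1·6+6·1+2·0 = 12 | 2·6 = 12
gcd(1,6,2,2) = 1

Coefficients: [1, 6, 2, 2]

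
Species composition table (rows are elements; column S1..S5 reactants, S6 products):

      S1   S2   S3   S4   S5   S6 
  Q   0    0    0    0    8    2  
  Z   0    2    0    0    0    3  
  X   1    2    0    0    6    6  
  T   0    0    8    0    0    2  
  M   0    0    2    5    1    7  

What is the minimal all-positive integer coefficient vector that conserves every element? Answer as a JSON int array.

Coefficients: [6, 6, 1, 5, 1, 4]

Q: 6·0+6·0+1·0+5·0+1·8 = 8 | 4·2 = 8
Z: 6·0+6·2+1·0+5·0+1·0 = 12 | 4·3 = 12
X: 6·1+6·2+1·0+5·0+1·6 = 24 | 4·6 = 24
T: 6·0+6·0+1·8+5·0+1·0 = 8 | 4·2 = 8
M: 6·0+6·0+1·2+5·5+1·1 = 28 | 4·7 = 28
gcd(6,6,1,5,1,4) = 1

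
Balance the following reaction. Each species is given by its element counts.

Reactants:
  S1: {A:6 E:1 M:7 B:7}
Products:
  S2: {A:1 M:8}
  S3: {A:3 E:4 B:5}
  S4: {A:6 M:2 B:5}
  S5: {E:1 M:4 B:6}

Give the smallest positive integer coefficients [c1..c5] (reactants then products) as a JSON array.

Coefficients: [6, 3, 1, 5, 2]

A: 6·6 = 36 | 3·1+1·3+5·6+2·0 = 36
E: 6·1 = 6 | 3·0+1·4+5·0+2·1 = 6
M: 6·7 = 42 | 3·8+1·0+5·2+2·4 = 42
B: 6·7 = 42 | 3·0+1·5+5·5+2·6 = 42
gcd(6,3,1,5,2) = 1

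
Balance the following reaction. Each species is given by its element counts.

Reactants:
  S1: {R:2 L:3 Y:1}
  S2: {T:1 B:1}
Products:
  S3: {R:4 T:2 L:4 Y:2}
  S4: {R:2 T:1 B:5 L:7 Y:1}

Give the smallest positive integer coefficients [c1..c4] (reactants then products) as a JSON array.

R: 5·2+5·0 = 10 | 2·4+1·2 = 10
T: 5·0+5·1 = 5 | 2·2+1·1 = 5
B: 5·0+5·1 = 5 | 2·0+1·5 = 5
L: 5·3+5·0 = 15 | 2·4+1·7 = 15
Y: 5·1+5·0 = 5 | 2·2+1·1 = 5
gcd(5,5,2,1) = 1

Coefficients: [5, 5, 2, 1]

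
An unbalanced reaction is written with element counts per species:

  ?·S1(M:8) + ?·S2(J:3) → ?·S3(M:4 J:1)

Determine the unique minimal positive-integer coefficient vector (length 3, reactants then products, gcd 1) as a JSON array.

M: 3·8+2·0 = 24 | 6·4 = 24
J: 3·0+2·3 = 6 | 6·1 = 6
gcd(3,2,6) = 1

Coefficients: [3, 2, 6]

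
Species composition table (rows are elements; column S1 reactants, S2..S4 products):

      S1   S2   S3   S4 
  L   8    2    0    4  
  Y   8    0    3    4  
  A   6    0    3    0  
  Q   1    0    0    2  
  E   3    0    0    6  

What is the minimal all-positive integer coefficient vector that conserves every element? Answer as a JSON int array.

Coefficients: [2, 6, 4, 1]

L: 2·8 = 16 | 6·2+4·0+1·4 = 16
Y: 2·8 = 16 | 6·0+4·3+1·4 = 16
A: 2·6 = 12 | 6·0+4·3+1·0 = 12
Q: 2·1 = 2 | 6·0+4·0+1·2 = 2
E: 2·3 = 6 | 6·0+4·0+1·6 = 6
gcd(2,6,4,1) = 1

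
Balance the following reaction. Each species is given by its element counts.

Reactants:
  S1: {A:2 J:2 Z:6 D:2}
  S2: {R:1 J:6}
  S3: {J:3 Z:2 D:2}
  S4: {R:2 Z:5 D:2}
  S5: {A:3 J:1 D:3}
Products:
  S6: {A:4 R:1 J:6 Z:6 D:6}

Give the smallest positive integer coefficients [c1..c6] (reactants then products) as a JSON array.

A: 3·2+2·0+4·0+2·0+6·3 = 24 | 6·4 = 24
R: 3·0+2·1+4·0+2·2+6·0 = 6 | 6·1 = 6
J: 3·2+2·6+4·3+2·0+6·1 = 36 | 6·6 = 36
Z: 3·6+2·0+4·2+2·5+6·0 = 36 | 6·6 = 36
D: 3·2+2·0+4·2+2·2+6·3 = 36 | 6·6 = 36
gcd(3,2,4,2,6,6) = 1

Coefficients: [3, 2, 4, 2, 6, 6]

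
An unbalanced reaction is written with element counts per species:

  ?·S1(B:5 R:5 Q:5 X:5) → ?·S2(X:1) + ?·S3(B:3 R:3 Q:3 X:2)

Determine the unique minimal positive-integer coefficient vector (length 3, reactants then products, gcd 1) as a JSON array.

B: 3·5 = 15 | 5·0+5·3 = 15
R: 3·5 = 15 | 5·0+5·3 = 15
Q: 3·5 = 15 | 5·0+5·3 = 15
X: 3·5 = 15 | 5·1+5·2 = 15
gcd(3,5,5) = 1

Coefficients: [3, 5, 5]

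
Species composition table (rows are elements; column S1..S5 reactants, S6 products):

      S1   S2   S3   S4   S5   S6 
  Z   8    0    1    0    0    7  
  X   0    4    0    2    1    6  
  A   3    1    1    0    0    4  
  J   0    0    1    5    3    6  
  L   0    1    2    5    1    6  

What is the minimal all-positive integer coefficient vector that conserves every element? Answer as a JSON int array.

Z: 4·8+5·0+3·1+3·0+4·0 = 35 | 5·7 = 35
X: 4·0+5·4+3·0+3·2+4·1 = 30 | 5·6 = 30
A: 4·3+5·1+3·1+3·0+4·0 = 20 | 5·4 = 20
J: 4·0+5·0+3·1+3·5+4·3 = 30 | 5·6 = 30
L: 4·0+5·1+3·2+3·5+4·1 = 30 | 5·6 = 30
gcd(4,5,3,3,4,5) = 1

Coefficients: [4, 5, 3, 3, 4, 5]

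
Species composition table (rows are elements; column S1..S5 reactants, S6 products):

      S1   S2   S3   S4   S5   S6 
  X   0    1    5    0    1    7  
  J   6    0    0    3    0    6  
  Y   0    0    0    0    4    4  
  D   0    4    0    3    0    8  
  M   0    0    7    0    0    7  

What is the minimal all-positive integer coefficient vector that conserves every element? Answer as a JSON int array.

Coefficients: [1, 3, 3, 4, 3, 3]

X: 1·0+3·1+3·5+4·0+3·1 = 21 | 3·7 = 21
J: 1·6+3·0+3·0+4·3+3·0 = 18 | 3·6 = 18
Y: 1·0+3·0+3·0+4·0+3·4 = 12 | 3·4 = 12
D: 1·0+3·4+3·0+4·3+3·0 = 24 | 3·8 = 24
M: 1·0+3·0+3·7+4·0+3·0 = 21 | 3·7 = 21
gcd(1,3,3,4,3,3) = 1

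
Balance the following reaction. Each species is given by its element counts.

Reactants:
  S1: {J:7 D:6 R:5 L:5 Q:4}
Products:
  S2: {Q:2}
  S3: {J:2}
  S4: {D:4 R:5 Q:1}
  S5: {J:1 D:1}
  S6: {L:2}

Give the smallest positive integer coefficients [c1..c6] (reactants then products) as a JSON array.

J: 2·7 = 14 | 3·0+5·2+2·0+4·1+5·0 = 14
D: 2·6 = 12 | 3·0+5·0+2·4+4·1+5·0 = 12
R: 2·5 = 10 | 3·0+5·0+2·5+4·0+5·0 = 10
L: 2·5 = 10 | 3·0+5·0+2·0+4·0+5·2 = 10
Q: 2·4 = 8 | 3·2+5·0+2·1+4·0+5·0 = 8
gcd(2,3,5,2,4,5) = 1

Coefficients: [2, 3, 5, 2, 4, 5]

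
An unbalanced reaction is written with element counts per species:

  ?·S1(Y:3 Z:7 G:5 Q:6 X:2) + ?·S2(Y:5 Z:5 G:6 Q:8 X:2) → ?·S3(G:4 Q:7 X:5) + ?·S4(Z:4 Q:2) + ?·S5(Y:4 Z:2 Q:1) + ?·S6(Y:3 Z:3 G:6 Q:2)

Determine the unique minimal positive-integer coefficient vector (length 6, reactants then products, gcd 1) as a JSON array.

Y: 4·3+1·5 = 17 | 2·0+5·0+2·4+3·3 = 17
Z: 4·7+1·5 = 33 | 2·0+5·4+2·2+3·3 = 33
G: 4·5+1·6 = 26 | 2·4+5·0+2·0+3·6 = 26
Q: 4·6+1·8 = 32 | 2·7+5·2+2·1+3·2 = 32
X: 4·2+1·2 = 10 | 2·5+5·0+2·0+3·0 = 10
gcd(4,1,2,5,2,3) = 1

Coefficients: [4, 1, 2, 5, 2, 3]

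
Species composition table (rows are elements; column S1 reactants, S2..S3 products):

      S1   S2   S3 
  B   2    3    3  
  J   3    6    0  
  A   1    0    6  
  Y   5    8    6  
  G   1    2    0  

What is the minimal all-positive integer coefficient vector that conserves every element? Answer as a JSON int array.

Coefficients: [6, 3, 1]

B: 6·2 = 12 | 3·3+1·3 = 12
J: 6·3 = 18 | 3·6+1·0 = 18
A: 6·1 = 6 | 3·0+1·6 = 6
Y: 6·5 = 30 | 3·8+1·6 = 30
G: 6·1 = 6 | 3·2+1·0 = 6
gcd(6,3,1) = 1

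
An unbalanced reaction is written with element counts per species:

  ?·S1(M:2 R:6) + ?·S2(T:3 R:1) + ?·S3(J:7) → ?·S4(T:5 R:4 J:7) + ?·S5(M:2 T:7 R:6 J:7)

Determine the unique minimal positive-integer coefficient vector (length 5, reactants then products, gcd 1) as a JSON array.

M: 1·2+4·0+2·0 = 2 | 1·0+1·2 = 2
T: 1·0+4·3+2·0 = 12 | 1·5+1·7 = 12
R: 1·6+4·1+2·0 = 10 | 1·4+1·6 = 10
J: 1·0+4·0+2·7 = 14 | 1·7+1·7 = 14
gcd(1,4,2,1,1) = 1

Coefficients: [1, 4, 2, 1, 1]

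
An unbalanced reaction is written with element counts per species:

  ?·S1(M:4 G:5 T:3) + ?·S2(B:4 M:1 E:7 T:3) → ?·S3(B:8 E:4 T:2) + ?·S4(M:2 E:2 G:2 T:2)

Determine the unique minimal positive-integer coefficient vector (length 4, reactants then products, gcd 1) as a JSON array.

Coefficients: [2, 2, 1, 5]

B: 2·0+2·4 = 8 | 1·8+5·0 = 8
M: 2·4+2·1 = 10 | 1·0+5·2 = 10
E: 2·0+2·7 = 14 | 1·4+5·2 = 14
G: 2·5+2·0 = 10 | 1·0+5·2 = 10
T: 2·3+2·3 = 12 | 1·2+5·2 = 12
gcd(2,2,1,5) = 1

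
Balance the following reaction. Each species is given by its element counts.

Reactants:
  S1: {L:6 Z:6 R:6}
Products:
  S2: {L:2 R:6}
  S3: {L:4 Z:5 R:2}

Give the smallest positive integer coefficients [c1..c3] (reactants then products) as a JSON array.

Coefficients: [5, 3, 6]

L: 5·6 = 30 | 3·2+6·4 = 30
Z: 5·6 = 30 | 3·0+6·5 = 30
R: 5·6 = 30 | 3·6+6·2 = 30
gcd(5,3,6) = 1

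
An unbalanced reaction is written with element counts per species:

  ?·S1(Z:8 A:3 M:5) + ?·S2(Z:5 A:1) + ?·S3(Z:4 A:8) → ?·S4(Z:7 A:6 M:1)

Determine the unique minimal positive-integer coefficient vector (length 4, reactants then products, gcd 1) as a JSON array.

Coefficients: [1, 3, 3, 5]

Z: 1·8+3·5+3·4 = 35 | 5·7 = 35
A: 1·3+3·1+3·8 = 30 | 5·6 = 30
M: 1·5+3·0+3·0 = 5 | 5·1 = 5
gcd(1,3,3,5) = 1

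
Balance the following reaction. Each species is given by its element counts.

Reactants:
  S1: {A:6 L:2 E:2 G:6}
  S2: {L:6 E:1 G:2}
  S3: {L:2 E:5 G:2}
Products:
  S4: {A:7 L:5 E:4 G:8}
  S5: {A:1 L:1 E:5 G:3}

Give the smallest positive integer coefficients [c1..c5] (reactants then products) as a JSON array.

A: 5·6+1·0+3·0 = 30 | 4·7+2·1 = 30
L: 5·2+1·6+3·2 = 22 | 4·5+2·1 = 22
E: 5·2+1·1+3·5 = 26 | 4·4+2·5 = 26
G: 5·6+1·2+3·2 = 38 | 4·8+2·3 = 38
gcd(5,1,3,4,2) = 1

Coefficients: [5, 1, 3, 4, 2]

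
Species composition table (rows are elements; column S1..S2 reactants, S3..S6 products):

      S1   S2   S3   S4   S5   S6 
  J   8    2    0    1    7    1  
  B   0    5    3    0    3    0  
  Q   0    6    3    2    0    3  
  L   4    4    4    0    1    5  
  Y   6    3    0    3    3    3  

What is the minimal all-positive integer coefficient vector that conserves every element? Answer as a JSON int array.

Coefficients: [4, 6, 5, 6, 5, 3]

J: 4·8+6·2 = 44 | 5·0+6·1+5·7+3·1 = 44
B: 4·0+6·5 = 30 | 5·3+6·0+5·3+3·0 = 30
Q: 4·0+6·6 = 36 | 5·3+6·2+5·0+3·3 = 36
L: 4·4+6·4 = 40 | 5·4+6·0+5·1+3·5 = 40
Y: 4·6+6·3 = 42 | 5·0+6·3+5·3+3·3 = 42
gcd(4,6,5,6,5,3) = 1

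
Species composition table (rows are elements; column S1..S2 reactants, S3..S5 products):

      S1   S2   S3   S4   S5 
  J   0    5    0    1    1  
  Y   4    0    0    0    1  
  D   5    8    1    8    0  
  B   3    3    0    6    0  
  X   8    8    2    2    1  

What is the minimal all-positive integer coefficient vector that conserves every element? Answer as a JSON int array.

Coefficients: [1, 1, 5, 1, 4]

J: 1·0+1·5 = 5 | 5·0+1·1+4·1 = 5
Y: 1·4+1·0 = 4 | 5·0+1·0+4·1 = 4
D: 1·5+1·8 = 13 | 5·1+1·8+4·0 = 13
B: 1·3+1·3 = 6 | 5·0+1·6+4·0 = 6
X: 1·8+1·8 = 16 | 5·2+1·2+4·1 = 16
gcd(1,1,5,1,4) = 1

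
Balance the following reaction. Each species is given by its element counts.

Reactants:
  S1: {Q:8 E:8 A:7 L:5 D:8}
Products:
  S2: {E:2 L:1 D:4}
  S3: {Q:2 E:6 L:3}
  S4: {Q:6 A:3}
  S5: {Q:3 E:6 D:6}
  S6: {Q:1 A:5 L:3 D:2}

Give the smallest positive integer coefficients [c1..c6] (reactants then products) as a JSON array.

Coefficients: [6, 3, 3, 4, 4, 6]

Q: 6·8 = 48 | 3·0+3·2+4·6+4·3+6·1 = 48
E: 6·8 = 48 | 3·2+3·6+4·0+4·6+6·0 = 48
A: 6·7 = 42 | 3·0+3·0+4·3+4·0+6·5 = 42
L: 6·5 = 30 | 3·1+3·3+4·0+4·0+6·3 = 30
D: 6·8 = 48 | 3·4+3·0+4·0+4·6+6·2 = 48
gcd(6,3,3,4,4,6) = 1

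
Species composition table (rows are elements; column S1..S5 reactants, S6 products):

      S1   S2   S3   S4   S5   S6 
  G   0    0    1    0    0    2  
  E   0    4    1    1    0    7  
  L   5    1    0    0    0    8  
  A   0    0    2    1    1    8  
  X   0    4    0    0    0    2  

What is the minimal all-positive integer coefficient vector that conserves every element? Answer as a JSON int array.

G: 3·0+1·0+4·1+6·0+2·0 = 4 | 2·2 = 4
E: 3·0+1·4+4·1+6·1+2·0 = 14 | 2·7 = 14
L: 3·5+1·1+4·0+6·0+2·0 = 16 | 2·8 = 16
A: 3·0+1·0+4·2+6·1+2·1 = 16 | 2·8 = 16
X: 3·0+1·4+4·0+6·0+2·0 = 4 | 2·2 = 4
gcd(3,1,4,6,2,2) = 1

Coefficients: [3, 1, 4, 6, 2, 2]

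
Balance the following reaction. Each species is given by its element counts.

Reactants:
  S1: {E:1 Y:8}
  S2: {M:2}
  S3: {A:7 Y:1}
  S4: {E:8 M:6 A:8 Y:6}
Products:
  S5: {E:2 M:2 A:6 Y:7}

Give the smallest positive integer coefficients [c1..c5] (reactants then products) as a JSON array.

E: 4·1+3·0+4·0+1·8 = 12 | 6·2 = 12
M: 4·0+3·2+4·0+1·6 = 12 | 6·2 = 12
A: 4·0+3·0+4·7+1·8 = 36 | 6·6 = 36
Y: 4·8+3·0+4·1+1·6 = 42 | 6·7 = 42
gcd(4,3,4,1,6) = 1

Coefficients: [4, 3, 4, 1, 6]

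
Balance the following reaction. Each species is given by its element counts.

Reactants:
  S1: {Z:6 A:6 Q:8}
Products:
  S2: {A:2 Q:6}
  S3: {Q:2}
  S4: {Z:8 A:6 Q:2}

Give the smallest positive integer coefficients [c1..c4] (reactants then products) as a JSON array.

Coefficients: [4, 3, 4, 3]

Z: 4·6 = 24 | 3·0+4·0+3·8 = 24
A: 4·6 = 24 | 3·2+4·0+3·6 = 24
Q: 4·8 = 32 | 3·6+4·2+3·2 = 32
gcd(4,3,4,3) = 1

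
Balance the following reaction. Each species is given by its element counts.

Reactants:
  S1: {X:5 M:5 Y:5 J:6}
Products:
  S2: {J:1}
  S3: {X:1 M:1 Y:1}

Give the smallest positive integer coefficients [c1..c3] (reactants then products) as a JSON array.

Coefficients: [1, 6, 5]

X: 1·5 = 5 | 6·0+5·1 = 5
M: 1·5 = 5 | 6·0+5·1 = 5
Y: 1·5 = 5 | 6·0+5·1 = 5
J: 1·6 = 6 | 6·1+5·0 = 6
gcd(1,6,5) = 1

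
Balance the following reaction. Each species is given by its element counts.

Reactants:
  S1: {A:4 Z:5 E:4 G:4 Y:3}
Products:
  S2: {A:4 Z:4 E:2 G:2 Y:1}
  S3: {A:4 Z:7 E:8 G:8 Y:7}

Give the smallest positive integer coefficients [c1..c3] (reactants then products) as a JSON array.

A: 3·4 = 12 | 2·4+1·4 = 12
Z: 3·5 = 15 | 2·4+1·7 = 15
E: 3·4 = 12 | 2·2+1·8 = 12
G: 3·4 = 12 | 2·2+1·8 = 12
Y: 3·3 = 9 | 2·1+1·7 = 9
gcd(3,2,1) = 1

Coefficients: [3, 2, 1]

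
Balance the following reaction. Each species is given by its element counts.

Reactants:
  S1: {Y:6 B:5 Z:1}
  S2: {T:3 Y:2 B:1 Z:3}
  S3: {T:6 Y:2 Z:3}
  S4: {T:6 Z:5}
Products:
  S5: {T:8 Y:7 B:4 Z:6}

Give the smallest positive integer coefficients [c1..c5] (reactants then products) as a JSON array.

T: 4·0+4·3+5·6+1·6 = 48 | 6·8 = 48
Y: 4·6+4·2+5·2+1·0 = 42 | 6·7 = 42
B: 4·5+4·1+5·0+1·0 = 24 | 6·4 = 24
Z: 4·1+4·3+5·3+1·5 = 36 | 6·6 = 36
gcd(4,4,5,1,6) = 1

Coefficients: [4, 4, 5, 1, 6]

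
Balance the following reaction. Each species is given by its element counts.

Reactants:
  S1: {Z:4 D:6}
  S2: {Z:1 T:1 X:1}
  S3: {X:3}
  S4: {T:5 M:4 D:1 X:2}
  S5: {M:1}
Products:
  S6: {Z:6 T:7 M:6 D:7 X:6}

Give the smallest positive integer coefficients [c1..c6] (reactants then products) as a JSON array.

Z: 3·4+6·1+2·0+3·0+6·0 = 18 | 3·6 = 18
T: 3·0+6·1+2·0+3·5+6·0 = 21 | 3·7 = 21
M: 3·0+6·0+2·0+3·4+6·1 = 18 | 3·6 = 18
D: 3·6+6·0+2·0+3·1+6·0 = 21 | 3·7 = 21
X: 3·0+6·1+2·3+3·2+6·0 = 18 | 3·6 = 18
gcd(3,6,2,3,6,3) = 1

Coefficients: [3, 6, 2, 3, 6, 3]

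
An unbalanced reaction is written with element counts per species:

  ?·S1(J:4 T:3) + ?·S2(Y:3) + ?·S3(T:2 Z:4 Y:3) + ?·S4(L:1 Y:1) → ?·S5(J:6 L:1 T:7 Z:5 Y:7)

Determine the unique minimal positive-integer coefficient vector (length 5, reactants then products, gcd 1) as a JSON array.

J: 6·4+3·0+5·0+4·0 = 24 | 4·6 = 24
L: 6·0+3·0+5·0+4·1 = 4 | 4·1 = 4
T: 6·3+3·0+5·2+4·0 = 28 | 4·7 = 28
Z: 6·0+3·0+5·4+4·0 = 20 | 4·5 = 20
Y: 6·0+3·3+5·3+4·1 = 28 | 4·7 = 28
gcd(6,3,5,4,4) = 1

Coefficients: [6, 3, 5, 4, 4]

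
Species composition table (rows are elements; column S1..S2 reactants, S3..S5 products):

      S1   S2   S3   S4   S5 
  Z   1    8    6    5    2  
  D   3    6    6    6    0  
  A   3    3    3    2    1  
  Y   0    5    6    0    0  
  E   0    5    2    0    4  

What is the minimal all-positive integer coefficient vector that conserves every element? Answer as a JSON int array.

Z: 2·1+6·8 = 50 | 5·6+2·5+5·2 = 50
D: 2·3+6·6 = 42 | 5·6+2·6+5·0 = 42
A: 2·3+6·3 = 24 | 5·3+2·2+5·1 = 24
Y: 2·0+6·5 = 30 | 5·6+2·0+5·0 = 30
E: 2·0+6·5 = 30 | 5·2+2·0+5·4 = 30
gcd(2,6,5,2,5) = 1

Coefficients: [2, 6, 5, 2, 5]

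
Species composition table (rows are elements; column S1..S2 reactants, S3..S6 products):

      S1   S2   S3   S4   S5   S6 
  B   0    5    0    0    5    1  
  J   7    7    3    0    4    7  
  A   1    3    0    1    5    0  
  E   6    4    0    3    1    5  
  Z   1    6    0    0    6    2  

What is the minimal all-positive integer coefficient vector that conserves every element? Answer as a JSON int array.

Coefficients: [4, 3, 2, 3, 2, 5]

B: 4·0+3·5 = 15 | 2·0+3·0+2·5+5·1 = 15
J: 4·7+3·7 = 49 | 2·3+3·0+2·4+5·7 = 49
A: 4·1+3·3 = 13 | 2·0+3·1+2·5+5·0 = 13
E: 4·6+3·4 = 36 | 2·0+3·3+2·1+5·5 = 36
Z: 4·1+3·6 = 22 | 2·0+3·0+2·6+5·2 = 22
gcd(4,3,2,3,2,5) = 1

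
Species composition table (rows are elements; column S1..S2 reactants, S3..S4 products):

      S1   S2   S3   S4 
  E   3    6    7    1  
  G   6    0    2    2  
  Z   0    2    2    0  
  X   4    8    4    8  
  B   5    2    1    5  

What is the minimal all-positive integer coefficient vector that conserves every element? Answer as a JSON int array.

Coefficients: [3, 5, 5, 4]

E: 3·3+5·6 = 39 | 5·7+4·1 = 39
G: 3·6+5·0 = 18 | 5·2+4·2 = 18
Z: 3·0+5·2 = 10 | 5·2+4·0 = 10
X: 3·4+5·8 = 52 | 5·4+4·8 = 52
B: 3·5+5·2 = 25 | 5·1+4·5 = 25
gcd(3,5,5,4) = 1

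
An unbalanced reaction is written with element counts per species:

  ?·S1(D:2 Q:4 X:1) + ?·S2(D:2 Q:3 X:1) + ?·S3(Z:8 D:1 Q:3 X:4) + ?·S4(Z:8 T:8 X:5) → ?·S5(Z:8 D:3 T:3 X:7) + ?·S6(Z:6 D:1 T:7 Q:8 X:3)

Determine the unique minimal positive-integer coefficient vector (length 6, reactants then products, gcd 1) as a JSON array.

Z: 5·0+2·0+2·8+5·8 = 56 | 4·8+4·6 = 56
D: 5·2+2·2+2·1+5·0 = 16 | 4·3+4·1 = 16
T: 5·0+2·0+2·0+5·8 = 40 | 4·3+4·7 = 40
Q: 5·4+2·3+2·3+5·0 = 32 | 4·0+4·8 = 32
X: 5·1+2·1+2·4+5·5 = 40 | 4·7+4·3 = 40
gcd(5,2,2,5,4,4) = 1

Coefficients: [5, 2, 2, 5, 4, 4]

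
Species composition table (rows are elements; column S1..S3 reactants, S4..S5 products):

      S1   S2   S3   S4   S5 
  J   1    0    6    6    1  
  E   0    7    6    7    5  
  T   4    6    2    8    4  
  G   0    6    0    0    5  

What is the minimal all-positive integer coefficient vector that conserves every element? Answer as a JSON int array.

J: 6·1+5·0+5·6 = 36 | 5·6+6·1 = 36
E: 6·0+5·7+5·6 = 65 | 5·7+6·5 = 65
T: 6·4+5·6+5·2 = 64 | 5·8+6·4 = 64
G: 6·0+5·6+5·0 = 30 | 5·0+6·5 = 30
gcd(6,5,5,5,6) = 1

Coefficients: [6, 5, 5, 5, 6]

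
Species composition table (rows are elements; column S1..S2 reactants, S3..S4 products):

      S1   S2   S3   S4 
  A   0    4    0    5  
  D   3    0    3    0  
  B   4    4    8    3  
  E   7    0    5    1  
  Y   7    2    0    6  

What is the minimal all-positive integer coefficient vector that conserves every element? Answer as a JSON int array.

Coefficients: [2, 5, 2, 4]

A: 2·0+5·4 = 20 | 2·0+4·5 = 20
D: 2·3+5·0 = 6 | 2·3+4·0 = 6
B: 2·4+5·4 = 28 | 2·8+4·3 = 28
E: 2·7+5·0 = 14 | 2·5+4·1 = 14
Y: 2·7+5·2 = 24 | 2·0+4·6 = 24
gcd(2,5,2,4) = 1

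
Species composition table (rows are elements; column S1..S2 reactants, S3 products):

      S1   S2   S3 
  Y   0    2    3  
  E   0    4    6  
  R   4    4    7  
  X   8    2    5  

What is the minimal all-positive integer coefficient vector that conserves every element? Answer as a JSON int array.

Y: 1·0+6·2 = 12 | 4·3 = 12
E: 1·0+6·4 = 24 | 4·6 = 24
R: 1·4+6·4 = 28 | 4·7 = 28
X: 1·8+6·2 = 20 | 4·5 = 20
gcd(1,6,4) = 1

Coefficients: [1, 6, 4]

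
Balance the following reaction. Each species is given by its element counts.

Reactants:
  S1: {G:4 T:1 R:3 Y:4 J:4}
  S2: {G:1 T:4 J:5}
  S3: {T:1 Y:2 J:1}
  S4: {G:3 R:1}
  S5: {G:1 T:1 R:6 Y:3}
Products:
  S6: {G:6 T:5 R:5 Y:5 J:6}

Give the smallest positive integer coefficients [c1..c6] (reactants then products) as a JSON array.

G: 1·4+3·1+5·0+5·3+2·1 = 24 | 4·6 = 24
T: 1·1+3·4+5·1+5·0+2·1 = 20 | 4·5 = 20
R: 1·3+3·0+5·0+5·1+2·6 = 20 | 4·5 = 20
Y: 1·4+3·0+5·2+5·0+2·3 = 20 | 4·5 = 20
J: 1·4+3·5+5·1+5·0+2·0 = 24 | 4·6 = 24
gcd(1,3,5,5,2,4) = 1

Coefficients: [1, 3, 5, 5, 2, 4]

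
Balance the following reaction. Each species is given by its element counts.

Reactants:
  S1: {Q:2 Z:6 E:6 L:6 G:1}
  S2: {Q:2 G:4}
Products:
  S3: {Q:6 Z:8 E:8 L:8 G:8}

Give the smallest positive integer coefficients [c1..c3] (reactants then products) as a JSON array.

Q: 4·2+5·2 = 18 | 3·6 = 18
Z: 4·6+5·0 = 24 | 3·8 = 24
E: 4·6+5·0 = 24 | 3·8 = 24
L: 4·6+5·0 = 24 | 3·8 = 24
G: 4·1+5·4 = 24 | 3·8 = 24
gcd(4,5,3) = 1

Coefficients: [4, 5, 3]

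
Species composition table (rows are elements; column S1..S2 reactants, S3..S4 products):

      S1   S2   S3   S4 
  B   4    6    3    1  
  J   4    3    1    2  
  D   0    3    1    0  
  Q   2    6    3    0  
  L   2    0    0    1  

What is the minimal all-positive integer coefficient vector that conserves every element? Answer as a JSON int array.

B: 3·4+2·6 = 24 | 6·3+6·1 = 24
J: 3·4+2·3 = 18 | 6·1+6·2 = 18
D: 3·0+2·3 = 6 | 6·1+6·0 = 6
Q: 3·2+2·6 = 18 | 6·3+6·0 = 18
L: 3·2+2·0 = 6 | 6·0+6·1 = 6
gcd(3,2,6,6) = 1

Coefficients: [3, 2, 6, 6]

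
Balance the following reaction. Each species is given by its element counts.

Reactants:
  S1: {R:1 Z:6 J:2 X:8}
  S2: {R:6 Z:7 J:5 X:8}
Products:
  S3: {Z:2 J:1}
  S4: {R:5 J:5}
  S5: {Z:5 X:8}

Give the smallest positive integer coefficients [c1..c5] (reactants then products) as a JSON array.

Coefficients: [4, 1, 3, 2, 5]

R: 4·1+1·6 = 10 | 3·0+2·5+5·0 = 10
Z: 4·6+1·7 = 31 | 3·2+2·0+5·5 = 31
J: 4·2+1·5 = 13 | 3·1+2·5+5·0 = 13
X: 4·8+1·8 = 40 | 3·0+2·0+5·8 = 40
gcd(4,1,3,2,5) = 1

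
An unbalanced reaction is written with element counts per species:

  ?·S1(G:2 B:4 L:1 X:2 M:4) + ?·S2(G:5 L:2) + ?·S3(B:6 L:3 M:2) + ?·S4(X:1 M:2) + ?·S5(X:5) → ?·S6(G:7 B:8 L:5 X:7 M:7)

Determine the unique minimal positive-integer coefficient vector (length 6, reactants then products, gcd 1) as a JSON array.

Coefficients: [6, 6, 4, 5, 5, 6]

G: 6·2+6·5+4·0+5·0+5·0 = 42 | 6·7 = 42
B: 6·4+6·0+4·6+5·0+5·0 = 48 | 6·8 = 48
L: 6·1+6·2+4·3+5·0+5·0 = 30 | 6·5 = 30
X: 6·2+6·0+4·0+5·1+5·5 = 42 | 6·7 = 42
M: 6·4+6·0+4·2+5·2+5·0 = 42 | 6·7 = 42
gcd(6,6,4,5,5,6) = 1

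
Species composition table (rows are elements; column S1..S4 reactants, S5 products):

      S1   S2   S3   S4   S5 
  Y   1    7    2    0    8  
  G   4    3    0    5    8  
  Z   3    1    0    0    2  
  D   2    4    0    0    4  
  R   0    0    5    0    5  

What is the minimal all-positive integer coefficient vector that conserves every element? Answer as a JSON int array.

Coefficients: [2, 4, 5, 4, 5]

Y: 2·1+4·7+5·2+4·0 = 40 | 5·8 = 40
G: 2·4+4·3+5·0+4·5 = 40 | 5·8 = 40
Z: 2·3+4·1+5·0+4·0 = 10 | 5·2 = 10
D: 2·2+4·4+5·0+4·0 = 20 | 5·4 = 20
R: 2·0+4·0+5·5+4·0 = 25 | 5·5 = 25
gcd(2,4,5,4,5) = 1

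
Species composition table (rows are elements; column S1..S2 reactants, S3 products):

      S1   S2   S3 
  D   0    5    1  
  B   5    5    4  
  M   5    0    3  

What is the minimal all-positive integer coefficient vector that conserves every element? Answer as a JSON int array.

Coefficients: [3, 1, 5]

D: 3·0+1·5 = 5 | 5·1 = 5
B: 3·5+1·5 = 20 | 5·4 = 20
M: 3·5+1·0 = 15 | 5·3 = 15
gcd(3,1,5) = 1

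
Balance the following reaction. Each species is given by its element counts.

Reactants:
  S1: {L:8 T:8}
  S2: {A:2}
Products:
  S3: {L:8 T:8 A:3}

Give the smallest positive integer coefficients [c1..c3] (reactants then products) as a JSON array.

Coefficients: [2, 3, 2]

L: 2·8+3·0 = 16 | 2·8 = 16
T: 2·8+3·0 = 16 | 2·8 = 16
A: 2·0+3·2 = 6 | 2·3 = 6
gcd(2,3,2) = 1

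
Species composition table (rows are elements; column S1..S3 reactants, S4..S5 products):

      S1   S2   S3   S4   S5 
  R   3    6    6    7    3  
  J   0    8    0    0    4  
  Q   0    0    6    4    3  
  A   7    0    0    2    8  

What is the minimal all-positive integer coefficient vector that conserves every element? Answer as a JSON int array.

R: 4·3+1·6+5·6 = 48 | 6·7+2·3 = 48
J: 4·0+1·8+5·0 = 8 | 6·0+2·4 = 8
Q: 4·0+1·0+5·6 = 30 | 6·4+2·3 = 30
A: 4·7+1·0+5·0 = 28 | 6·2+2·8 = 28
gcd(4,1,5,6,2) = 1

Coefficients: [4, 1, 5, 6, 2]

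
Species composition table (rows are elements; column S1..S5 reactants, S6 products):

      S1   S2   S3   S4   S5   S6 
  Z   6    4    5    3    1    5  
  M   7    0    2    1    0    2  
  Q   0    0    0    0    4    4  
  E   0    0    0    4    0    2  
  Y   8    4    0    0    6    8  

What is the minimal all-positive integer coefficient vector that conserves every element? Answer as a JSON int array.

Coefficients: [1, 1, 1, 3, 6, 6]

Z: 1·6+1·4+1·5+3·3+6·1 = 30 | 6·5 = 30
M: 1·7+1·0+1·2+3·1+6·0 = 12 | 6·2 = 12
Q: 1·0+1·0+1·0+3·0+6·4 = 24 | 6·4 = 24
E: 1·0+1·0+1·0+3·4+6·0 = 12 | 6·2 = 12
Y: 1·8+1·4+1·0+3·0+6·6 = 48 | 6·8 = 48
gcd(1,1,1,3,6,6) = 1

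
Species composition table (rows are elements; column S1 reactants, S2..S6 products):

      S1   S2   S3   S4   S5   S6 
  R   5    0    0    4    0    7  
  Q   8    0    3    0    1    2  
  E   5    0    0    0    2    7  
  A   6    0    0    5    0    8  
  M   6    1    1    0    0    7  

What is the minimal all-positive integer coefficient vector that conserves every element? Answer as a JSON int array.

R: 3·5 = 15 | 5·0+6·0+2·4+4·0+1·7 = 15
Q: 3·8 = 24 | 5·0+6·3+2·0+4·1+1·2 = 24
E: 3·5 = 15 | 5·0+6·0+2·0+4·2+1·7 = 15
A: 3·6 = 18 | 5·0+6·0+2·5+4·0+1·8 = 18
M: 3·6 = 18 | 5·1+6·1+2·0+4·0+1·7 = 18
gcd(3,5,6,2,4,1) = 1

Coefficients: [3, 5, 6, 2, 4, 1]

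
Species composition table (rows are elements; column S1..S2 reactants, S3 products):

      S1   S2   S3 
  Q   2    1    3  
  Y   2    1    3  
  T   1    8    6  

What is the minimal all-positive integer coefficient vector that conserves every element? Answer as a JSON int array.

Coefficients: [6, 3, 5]

Q: 6·2+3·1 = 15 | 5·3 = 15
Y: 6·2+3·1 = 15 | 5·3 = 15
T: 6·1+3·8 = 30 | 5·6 = 30
gcd(6,3,5) = 1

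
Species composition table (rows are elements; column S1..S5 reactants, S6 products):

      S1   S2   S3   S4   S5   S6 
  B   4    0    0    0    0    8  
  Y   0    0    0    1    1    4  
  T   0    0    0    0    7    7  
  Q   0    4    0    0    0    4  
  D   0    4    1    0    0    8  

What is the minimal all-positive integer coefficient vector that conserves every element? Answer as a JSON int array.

B: 2·4+1·0+4·0+3·0+1·0 = 8 | 1·8 = 8
Y: 2·0+1·0+4·0+3·1+1·1 = 4 | 1·4 = 4
T: 2·0+1·0+4·0+3·0+1·7 = 7 | 1·7 = 7
Q: 2·0+1·4+4·0+3·0+1·0 = 4 | 1·4 = 4
D: 2·0+1·4+4·1+3·0+1·0 = 8 | 1·8 = 8
gcd(2,1,4,3,1,1) = 1

Coefficients: [2, 1, 4, 3, 1, 1]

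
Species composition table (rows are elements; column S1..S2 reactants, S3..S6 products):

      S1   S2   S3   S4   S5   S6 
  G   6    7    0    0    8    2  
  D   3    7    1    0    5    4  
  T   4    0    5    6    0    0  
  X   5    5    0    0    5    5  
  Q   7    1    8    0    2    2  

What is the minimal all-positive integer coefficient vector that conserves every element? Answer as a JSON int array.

G: 4·6+4·7 = 52 | 2·0+1·0+6·8+2·2 = 52
D: 4·3+4·7 = 40 | 2·1+1·0+6·5+2·4 = 40
T: 4·4+4·0 = 16 | 2·5+1·6+6·0+2·0 = 16
X: 4·5+4·5 = 40 | 2·0+1·0+6·5+2·5 = 40
Q: 4·7+4·1 = 32 | 2·8+1·0+6·2+2·2 = 32
gcd(4,4,2,1,6,2) = 1

Coefficients: [4, 4, 2, 1, 6, 2]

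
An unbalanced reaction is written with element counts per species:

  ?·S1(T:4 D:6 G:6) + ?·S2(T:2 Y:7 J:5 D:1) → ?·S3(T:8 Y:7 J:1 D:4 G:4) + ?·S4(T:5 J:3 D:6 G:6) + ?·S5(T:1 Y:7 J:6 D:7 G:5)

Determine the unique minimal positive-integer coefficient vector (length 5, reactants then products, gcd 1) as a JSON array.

T: 5·4+4·2 = 28 | 2·8+2·5+2·1 = 28
Y: 5·0+4·7 = 28 | 2·7+2·0+2·7 = 28
J: 5·0+4·5 = 20 | 2·1+2·3+2·6 = 20
D: 5·6+4·1 = 34 | 2·4+2·6+2·7 = 34
G: 5·6+4·0 = 30 | 2·4+2·6+2·5 = 30
gcd(5,4,2,2,2) = 1

Coefficients: [5, 4, 2, 2, 2]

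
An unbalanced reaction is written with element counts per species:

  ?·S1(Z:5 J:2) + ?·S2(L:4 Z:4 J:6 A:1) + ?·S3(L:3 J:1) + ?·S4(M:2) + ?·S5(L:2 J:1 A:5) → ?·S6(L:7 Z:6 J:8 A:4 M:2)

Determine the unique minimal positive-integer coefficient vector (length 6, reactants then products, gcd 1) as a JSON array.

L: 2·0+5·4+3·3+5·0+3·2 = 35 | 5·7 = 35
Z: 2·5+5·4+3·0+5·0+3·0 = 30 | 5·6 = 30
J: 2·2+5·6+3·1+5·0+3·1 = 40 | 5·8 = 40
A: 2·0+5·1+3·0+5·0+3·5 = 20 | 5·4 = 20
M: 2·0+5·0+3·0+5·2+3·0 = 10 | 5·2 = 10
gcd(2,5,3,5,3,5) = 1

Coefficients: [2, 5, 3, 5, 3, 5]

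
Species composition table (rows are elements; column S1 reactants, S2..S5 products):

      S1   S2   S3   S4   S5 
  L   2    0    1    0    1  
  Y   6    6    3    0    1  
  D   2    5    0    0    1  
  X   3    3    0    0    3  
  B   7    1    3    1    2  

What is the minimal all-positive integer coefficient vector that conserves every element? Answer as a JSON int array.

L: 4·2 = 8 | 1·0+5·1+6·0+3·1 = 8
Y: 4·6 = 24 | 1·6+5·3+6·0+3·1 = 24
D: 4·2 = 8 | 1·5+5·0+6·0+3·1 = 8
X: 4·3 = 12 | 1·3+5·0+6·0+3·3 = 12
B: 4·7 = 28 | 1·1+5·3+6·1+3·2 = 28
gcd(4,1,5,6,3) = 1

Coefficients: [4, 1, 5, 6, 3]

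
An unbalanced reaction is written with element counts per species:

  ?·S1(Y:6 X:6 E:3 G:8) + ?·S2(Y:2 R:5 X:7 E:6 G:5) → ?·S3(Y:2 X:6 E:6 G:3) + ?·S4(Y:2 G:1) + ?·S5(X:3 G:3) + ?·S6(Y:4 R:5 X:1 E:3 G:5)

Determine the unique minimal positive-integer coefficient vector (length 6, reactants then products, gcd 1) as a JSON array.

Coefficients: [3, 1, 2, 6, 4, 1]

Y: 3·6+1·2 = 20 | 2·2+6·2+4·0+1·4 = 20
R: 3·0+1·5 = 5 | 2·0+6·0+4·0+1·5 = 5
X: 3·6+1·7 = 25 | 2·6+6·0+4·3+1·1 = 25
E: 3·3+1·6 = 15 | 2·6+6·0+4·0+1·3 = 15
G: 3·8+1·5 = 29 | 2·3+6·1+4·3+1·5 = 29
gcd(3,1,2,6,4,1) = 1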